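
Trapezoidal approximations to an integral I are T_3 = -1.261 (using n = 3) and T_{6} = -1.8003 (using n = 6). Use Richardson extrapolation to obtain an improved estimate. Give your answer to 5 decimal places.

R = (4·T_{6} − T_3) / 3 = (4·(-1.8003) − (-1.261))/3 = (-5.9402)/3 = -1.98007.

-1.98007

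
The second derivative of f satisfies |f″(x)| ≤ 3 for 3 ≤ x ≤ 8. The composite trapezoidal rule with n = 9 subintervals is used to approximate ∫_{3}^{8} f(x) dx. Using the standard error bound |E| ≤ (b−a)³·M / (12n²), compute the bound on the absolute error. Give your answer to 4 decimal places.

|E| ≤ (5)³·3 / (12·9²) = 375/972 = 0.3858.

0.3858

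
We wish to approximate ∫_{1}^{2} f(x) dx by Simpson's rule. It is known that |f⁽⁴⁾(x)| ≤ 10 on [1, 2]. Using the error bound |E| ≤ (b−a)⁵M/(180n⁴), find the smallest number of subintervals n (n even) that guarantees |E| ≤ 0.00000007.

30

Need 10/(180n⁴) ≤ 0.00000007.
n⁴ ≥ 10/(180·0.00000007) = 793651 ⇒ n ≥ 29.8475, so the smallest even n is 30. (n must be even for Simpson's rule.)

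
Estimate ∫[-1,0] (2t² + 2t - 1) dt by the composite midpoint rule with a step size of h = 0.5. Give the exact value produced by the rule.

h = (0 − (-1))/2 = 0.5.
Midpoints m₁,…,m₂ = -0.75, -0.25.
f(m₁)=-1.375, f(m₂)=-1.375.
h·[f(m₁) + f(m₂)] = 0.5·(-2.75) = -1.375.

-1.375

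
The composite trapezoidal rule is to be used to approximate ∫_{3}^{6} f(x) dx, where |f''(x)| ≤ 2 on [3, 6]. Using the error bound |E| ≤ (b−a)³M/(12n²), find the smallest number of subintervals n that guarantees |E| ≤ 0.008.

24

Need 54/(12n²) ≤ 0.008.
n² ≥ 54/(12·0.008) = 562.5 ⇒ n ≥ 23.7171, so the smallest n is 24.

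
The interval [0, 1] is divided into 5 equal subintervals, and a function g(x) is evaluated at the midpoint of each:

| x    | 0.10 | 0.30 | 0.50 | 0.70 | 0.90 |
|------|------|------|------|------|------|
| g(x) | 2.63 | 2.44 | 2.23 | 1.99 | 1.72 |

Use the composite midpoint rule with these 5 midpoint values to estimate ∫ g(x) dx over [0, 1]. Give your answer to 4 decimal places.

2.2020

h = 0.2, n = 5.
h·[y(m₁) + y(m₂) + y(m₃) + y(m₄) + y(m₅)] = 0.2·(11.01) = 2.2020.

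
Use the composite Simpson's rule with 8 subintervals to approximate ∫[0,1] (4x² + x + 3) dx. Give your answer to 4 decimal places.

4.8333

h = (1 − 0)/8 = 0.125.
Nodes x₀,…,x₈ = 0, 0.125, 0.25, 0.375, 0.5, 0.625, 0.75, 0.875, 1.
f(x) = 4x² + x + 3: f₀=3, f₁=3.1875, f₂=3.5, f₃=3.9375, f₄=4.5, f₅=5.1875, f₆=6, f₇=6.9375, f₈=8.
(h/3)·[f₀ + 4f₁ + 2f₂ + 4f₃ + 2f₄ + 4f₅ + 2f₆ + 4f₇ + f₈] = 0.041667·(116) = 4.8333.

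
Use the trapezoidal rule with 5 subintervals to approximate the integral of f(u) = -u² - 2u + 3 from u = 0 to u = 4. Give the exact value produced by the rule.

h = (4 − 0)/5 = 0.8.
Nodes u₀,…,u₅ = 0, 0.8, 1.6, 2.4, 3.2, 4.
f(u) = -u² - 2u + 3: f₀=3, f₁=0.76, f₂=-2.76, f₃=-7.56, f₄=-13.64, f₅=-21.
(h/2)·[f₀ + 2f₁ + 2f₂ + 2f₃ + 2f₄ + f₅] = 0.4·(-64.4) = -25.76.

-25.76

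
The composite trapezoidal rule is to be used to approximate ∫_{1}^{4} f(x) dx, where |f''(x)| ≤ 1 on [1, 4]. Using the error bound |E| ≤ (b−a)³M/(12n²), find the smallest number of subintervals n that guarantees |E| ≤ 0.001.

48

Need 27/(12n²) ≤ 0.001.
n² ≥ 27/(12·0.001) = 2250 ⇒ n ≥ 47.4342, so the smallest n is 48.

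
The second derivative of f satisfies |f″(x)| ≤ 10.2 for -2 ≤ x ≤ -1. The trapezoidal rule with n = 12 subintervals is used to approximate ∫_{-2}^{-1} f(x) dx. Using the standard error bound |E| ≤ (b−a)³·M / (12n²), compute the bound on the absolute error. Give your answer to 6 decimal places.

0.005903

|E| ≤ (1)³·10.2 / (12·12²) = 10.2/1728 = 0.005903.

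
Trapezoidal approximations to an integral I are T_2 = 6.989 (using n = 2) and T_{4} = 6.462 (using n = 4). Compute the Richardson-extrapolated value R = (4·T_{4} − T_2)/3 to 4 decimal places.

6.2863

R = (4·T_{4} − T_2) / 3 = (4·6.462 − 6.989)/3 = (18.859)/3 = 6.2863.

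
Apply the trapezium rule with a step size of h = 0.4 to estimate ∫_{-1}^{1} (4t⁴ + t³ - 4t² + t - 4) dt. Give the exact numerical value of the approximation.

-8.86016

h = (1 − (-1))/5 = 0.4.
Nodes t₀,…,t₅ = -1, -0.6, -0.2, 0.2, 0.6, 1.
f(t) = 4t⁴ + t³ - 4t² + t - 4: f₀=-6, f₁=-5.7376, f₂=-4.3616, f₃=-3.9456, f₄=-4.1056, f₅=-2.
(h/2)·[f₀ + 2f₁ + 2f₂ + 2f₃ + 2f₄ + f₅] = 0.2·(-44.3008) = -8.86016.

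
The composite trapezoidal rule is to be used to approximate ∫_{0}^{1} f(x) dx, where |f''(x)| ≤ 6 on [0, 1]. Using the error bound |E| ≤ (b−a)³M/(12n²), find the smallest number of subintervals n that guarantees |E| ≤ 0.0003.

Need 6/(12n²) ≤ 0.0003.
n² ≥ 6/(12·0.0003) = 1666.67 ⇒ n ≥ 40.8248, so the smallest n is 41.

41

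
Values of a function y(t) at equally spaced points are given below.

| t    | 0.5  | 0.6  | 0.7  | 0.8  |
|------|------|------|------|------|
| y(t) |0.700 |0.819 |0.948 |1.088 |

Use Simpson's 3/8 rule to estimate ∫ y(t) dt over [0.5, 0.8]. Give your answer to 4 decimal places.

0.2658

h = 0.1, n = 3.
(3h/8)·[y₀ + 3y₁ + 3y₂ + y₃] = 0.0375·(7.089) = 0.2658.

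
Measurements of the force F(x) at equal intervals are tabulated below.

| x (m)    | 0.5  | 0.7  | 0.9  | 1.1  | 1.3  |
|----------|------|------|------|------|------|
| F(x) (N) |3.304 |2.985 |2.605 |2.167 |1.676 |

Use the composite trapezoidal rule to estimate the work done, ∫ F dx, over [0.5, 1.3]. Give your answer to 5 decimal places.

h = 0.2, n = 4.
(h/2)·[y₀ + 2y₁ + 2y₂ + 2y₃ + y₄] = 0.1·(20.494) = 2.04940.

2.04940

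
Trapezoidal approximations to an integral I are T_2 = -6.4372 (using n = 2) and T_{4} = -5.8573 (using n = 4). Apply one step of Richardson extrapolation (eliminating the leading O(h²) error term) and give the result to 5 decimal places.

-5.66400

R = (4·T_{4} − T_2) / 3 = (4·(-5.8573) − (-6.4372))/3 = (-16.9920)/3 = -5.66400.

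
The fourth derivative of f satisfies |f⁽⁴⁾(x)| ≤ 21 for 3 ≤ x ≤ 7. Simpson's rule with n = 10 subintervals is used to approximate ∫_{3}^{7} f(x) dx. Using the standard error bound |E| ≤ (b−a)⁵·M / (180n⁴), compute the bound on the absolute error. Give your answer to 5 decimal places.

0.01195

|E| ≤ (4)⁵·21 / (180·10⁴) = 21504/1800000 = 0.01195.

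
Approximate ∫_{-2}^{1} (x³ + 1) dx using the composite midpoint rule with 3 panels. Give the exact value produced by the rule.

-0.375

h = (1 − (-2))/3 = 1.
Midpoints m₁,…,m₃ = -1.5, -0.5, 0.5.
f(m₁)=-2.375, f(m₂)=0.875, f(m₃)=1.125.
h·[f(m₁) + f(m₂) + f(m₃)] = 1·(-0.375) = -0.375.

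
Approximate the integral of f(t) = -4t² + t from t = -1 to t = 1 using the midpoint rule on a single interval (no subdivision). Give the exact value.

M = (b−a)·f(0) = 2·(0) = 0.

0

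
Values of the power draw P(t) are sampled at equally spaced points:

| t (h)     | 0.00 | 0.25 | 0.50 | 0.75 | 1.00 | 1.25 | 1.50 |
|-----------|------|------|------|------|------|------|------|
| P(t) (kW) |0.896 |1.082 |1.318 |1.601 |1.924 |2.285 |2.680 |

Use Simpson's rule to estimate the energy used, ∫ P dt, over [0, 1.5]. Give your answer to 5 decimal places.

2.49433

h = 0.25, n = 6.
(h/3)·[y₀ + 4y₁ + 2y₂ + 4y₃ + 2y₄ + 4y₅ + y₆] = 0.083333·(29.932) = 2.49433.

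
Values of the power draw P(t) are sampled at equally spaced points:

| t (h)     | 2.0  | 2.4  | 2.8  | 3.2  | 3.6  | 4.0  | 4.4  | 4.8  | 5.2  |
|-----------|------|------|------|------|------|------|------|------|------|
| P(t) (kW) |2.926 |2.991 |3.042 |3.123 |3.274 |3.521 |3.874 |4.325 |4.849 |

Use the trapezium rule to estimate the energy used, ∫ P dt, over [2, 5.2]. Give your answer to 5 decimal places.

h = 0.4, n = 8.
(h/2)·[y₀ + 2y₁ + 2y₂ + 2y₃ + 2y₄ + 2y₅ + 2y₆ + 2y₇ + y₈] = 0.2·(56.075) = 11.21500.

11.21500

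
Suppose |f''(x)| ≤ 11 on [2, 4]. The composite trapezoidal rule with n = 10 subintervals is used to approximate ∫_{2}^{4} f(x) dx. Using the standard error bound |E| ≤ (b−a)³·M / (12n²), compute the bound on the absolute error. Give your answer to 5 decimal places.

|E| ≤ (2)³·11 / (12·10²) = 88/1200 = 0.07333.

0.07333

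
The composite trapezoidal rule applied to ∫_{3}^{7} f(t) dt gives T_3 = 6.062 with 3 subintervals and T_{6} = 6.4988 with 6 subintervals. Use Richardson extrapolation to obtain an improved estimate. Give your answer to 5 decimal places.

6.64440

R = (4·T_{6} − T_3) / 3 = (4·6.4988 − 6.062)/3 = (19.9332)/3 = 6.64440.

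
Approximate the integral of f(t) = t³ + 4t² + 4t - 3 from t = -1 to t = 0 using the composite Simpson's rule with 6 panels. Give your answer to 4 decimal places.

h = (0 − (-1))/6 = 0.166667.
Nodes t₀,…,t₆ = -1, -0.833333, -0.666667, -0.5, -0.333333, -0.166667, 0.
f(t) = t³ + 4t² + 4t - 3: f₀=-4, f₁=-4.134259, f₂=-4.185185, f₃=-4.125, f₄=-3.925926, f₅=-3.560185, f₆=-3.
(h/3)·[f₀ + 4f₁ + 2f₂ + 4f₃ + 2f₄ + 4f₅ + f₆] = 0.055556·(-70.5) = -3.9167.

-3.9167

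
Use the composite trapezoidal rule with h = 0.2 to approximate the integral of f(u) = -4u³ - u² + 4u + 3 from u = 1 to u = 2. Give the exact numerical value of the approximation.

-8.46

h = (2 − 1)/5 = 0.2.
Nodes u₀,…,u₅ = 1, 1.2, 1.4, 1.6, 1.8, 2.
f(u) = -4u³ - u² + 4u + 3: f₀=2, f₁=-0.552, f₂=-4.336, f₃=-9.544, f₄=-16.368, f₅=-25.
(h/2)·[f₀ + 2f₁ + 2f₂ + 2f₃ + 2f₄ + f₅] = 0.1·(-84.6) = -8.46.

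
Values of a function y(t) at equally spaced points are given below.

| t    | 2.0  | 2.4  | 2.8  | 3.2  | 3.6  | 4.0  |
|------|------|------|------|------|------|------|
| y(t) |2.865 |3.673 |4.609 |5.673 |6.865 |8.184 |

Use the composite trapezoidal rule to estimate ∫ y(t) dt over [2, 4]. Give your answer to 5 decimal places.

h = 0.4, n = 5.
(h/2)·[y₀ + 2y₁ + 2y₂ + 2y₃ + 2y₄ + y₅] = 0.2·(52.689) = 10.53780.

10.53780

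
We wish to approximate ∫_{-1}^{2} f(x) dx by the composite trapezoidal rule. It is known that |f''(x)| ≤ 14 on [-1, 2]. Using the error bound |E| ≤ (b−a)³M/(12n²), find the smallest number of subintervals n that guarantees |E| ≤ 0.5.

8

Need 378/(12n²) ≤ 0.5.
n² ≥ 378/(12·0.5) = 63 ⇒ n ≥ 7.9373, so the smallest n is 8.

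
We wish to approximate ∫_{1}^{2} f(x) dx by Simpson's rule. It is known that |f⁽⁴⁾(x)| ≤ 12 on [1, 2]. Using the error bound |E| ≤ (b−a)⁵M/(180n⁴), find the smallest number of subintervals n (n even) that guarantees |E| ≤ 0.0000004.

Need 12/(180n⁴) ≤ 0.0000004.
n⁴ ≥ 12/(180·0.0000004) = 166667 ⇒ n ≥ 20.2052, so the smallest even n is 22. (n must be even for Simpson's rule.)

22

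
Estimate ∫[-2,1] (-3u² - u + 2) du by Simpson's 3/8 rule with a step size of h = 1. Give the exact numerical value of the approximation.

-1.5

h = (1 − (-2))/3 = 1.
Nodes u₀,…,u₃ = -2, -1, 0, 1.
f(u) = -3u² - u + 2: f₀=-8, f₁=0, f₂=2, f₃=-2.
(3h/8)·[f₀ + 3f₁ + 3f₂ + f₃] = 0.375·(-4) = -1.5.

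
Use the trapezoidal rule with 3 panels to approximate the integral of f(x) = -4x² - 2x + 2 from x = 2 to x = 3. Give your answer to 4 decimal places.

-28.4074

h = (3 − 2)/3 = 0.333333.
Nodes x₀,…,x₃ = 2, 2.333333, 2.666667, 3.
f(x) = -4x² - 2x + 2: f₀=-18, f₁=-24.444444, f₂=-31.777778, f₃=-40.
(h/2)·[f₀ + 2f₁ + 2f₂ + f₃] = 0.166667·(-170.444444) = -28.4074.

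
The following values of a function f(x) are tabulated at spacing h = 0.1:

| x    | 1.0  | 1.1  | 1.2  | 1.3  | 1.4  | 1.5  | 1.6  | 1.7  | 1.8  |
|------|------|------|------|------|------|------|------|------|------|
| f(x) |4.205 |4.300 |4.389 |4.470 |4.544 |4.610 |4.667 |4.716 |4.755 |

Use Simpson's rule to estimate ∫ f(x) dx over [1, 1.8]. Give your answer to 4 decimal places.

3.6181

h = 0.1, n = 8.
(h/3)·[y₀ + 4y₁ + 2y₂ + 4y₃ + 2y₄ + 4y₅ + 2y₆ + 4y₇ + y₈] = 0.033333·(108.544) = 3.6181.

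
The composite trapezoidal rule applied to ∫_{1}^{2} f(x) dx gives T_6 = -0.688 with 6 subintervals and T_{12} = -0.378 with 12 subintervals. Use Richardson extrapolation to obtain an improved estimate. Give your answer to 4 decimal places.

-0.2747

R = (4·T_{12} − T_6) / 3 = (4·(-0.378) − (-0.688))/3 = (-0.824)/3 = -0.2747.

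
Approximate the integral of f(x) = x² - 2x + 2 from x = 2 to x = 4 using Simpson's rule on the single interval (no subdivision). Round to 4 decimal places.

10.6667

S = (b−a)/6 · [f(2) + 4f(3) + f(4)] = 0.333333·[2 + 4·5 + 10] = 10.6667.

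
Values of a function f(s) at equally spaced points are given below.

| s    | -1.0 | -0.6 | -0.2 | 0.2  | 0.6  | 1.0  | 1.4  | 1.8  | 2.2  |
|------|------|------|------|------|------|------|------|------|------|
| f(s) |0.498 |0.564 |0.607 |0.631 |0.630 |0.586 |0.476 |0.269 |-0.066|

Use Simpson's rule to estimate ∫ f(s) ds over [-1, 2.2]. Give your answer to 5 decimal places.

h = 0.4, n = 8.
(h/3)·[y₀ + 4y₁ + 2y₂ + 4y₃ + 2y₄ + 4y₅ + 2y₆ + 4y₇ + y₈] = 0.133333·(12.058) = 1.60773.

1.60773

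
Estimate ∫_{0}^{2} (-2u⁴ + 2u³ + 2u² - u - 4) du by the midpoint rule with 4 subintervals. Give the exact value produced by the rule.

h = (2 − 0)/4 = 0.5.
Midpoints m₁,…,m₄ = 0.25, 0.75, 1.25, 1.75.
f(m₁)=-4.1015625, f(m₂)=-3.4140625, f(m₃)=-3.1015625, f(m₄)=-7.6640625.
h·[f(m₁) + f(m₂) + f(m₃) + f(m₄)] = 0.5·(-18.28125) = -9.140625.

-9.140625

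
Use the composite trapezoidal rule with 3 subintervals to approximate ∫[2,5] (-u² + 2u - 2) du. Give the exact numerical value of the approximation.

h = (5 − 2)/3 = 1.
Nodes u₀,…,u₃ = 2, 3, 4, 5.
f(u) = -u² + 2u - 2: f₀=-2, f₁=-5, f₂=-10, f₃=-17.
(h/2)·[f₀ + 2f₁ + 2f₂ + f₃] = 0.5·(-49) = -24.5.

-24.5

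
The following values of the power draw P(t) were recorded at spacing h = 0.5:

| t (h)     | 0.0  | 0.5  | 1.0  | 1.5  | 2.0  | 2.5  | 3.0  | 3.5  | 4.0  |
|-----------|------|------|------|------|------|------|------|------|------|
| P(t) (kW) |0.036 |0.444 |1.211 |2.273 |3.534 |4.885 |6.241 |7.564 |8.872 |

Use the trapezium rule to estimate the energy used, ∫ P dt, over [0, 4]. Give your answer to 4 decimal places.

15.3030

h = 0.5, n = 8.
(h/2)·[y₀ + 2y₁ + 2y₂ + 2y₃ + 2y₄ + 2y₅ + 2y₆ + 2y₇ + y₈] = 0.25·(61.212) = 15.3030.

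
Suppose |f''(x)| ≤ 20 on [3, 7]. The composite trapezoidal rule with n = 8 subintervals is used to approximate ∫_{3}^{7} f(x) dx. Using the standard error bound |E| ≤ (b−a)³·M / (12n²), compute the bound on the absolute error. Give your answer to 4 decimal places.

|E| ≤ (4)³·20 / (12·8²) = 1280/768 = 1.6667.

1.6667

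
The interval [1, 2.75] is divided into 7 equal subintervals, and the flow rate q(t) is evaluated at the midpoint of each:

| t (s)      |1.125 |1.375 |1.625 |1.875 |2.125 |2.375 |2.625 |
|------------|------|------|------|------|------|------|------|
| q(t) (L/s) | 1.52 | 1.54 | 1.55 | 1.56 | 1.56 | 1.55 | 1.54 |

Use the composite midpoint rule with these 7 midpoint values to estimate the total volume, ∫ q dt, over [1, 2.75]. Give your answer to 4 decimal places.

h = 0.25, n = 7.
h·[y(m₁) + y(m₂) + y(m₃) + y(m₄) + y(m₅) + y(m₆) + y(m₇)] = 0.25·(10.82) = 2.7050.

2.7050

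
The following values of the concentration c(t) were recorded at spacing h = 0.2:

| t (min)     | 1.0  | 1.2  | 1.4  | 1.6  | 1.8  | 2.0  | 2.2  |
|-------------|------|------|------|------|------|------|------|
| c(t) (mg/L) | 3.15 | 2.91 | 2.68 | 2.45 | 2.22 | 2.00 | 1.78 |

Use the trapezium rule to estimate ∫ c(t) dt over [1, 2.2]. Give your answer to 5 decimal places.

h = 0.2, n = 6.
(h/2)·[y₀ + 2y₁ + 2y₂ + 2y₃ + 2y₄ + 2y₅ + y₆] = 0.1·(29.45) = 2.94500.

2.94500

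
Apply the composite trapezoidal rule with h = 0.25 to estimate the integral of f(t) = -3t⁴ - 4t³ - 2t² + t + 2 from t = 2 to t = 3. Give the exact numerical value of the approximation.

-201.287109375

h = (3 − 2)/4 = 0.25.
Nodes t₀,…,t₄ = 2, 2.25, 2.5, 2.75, 3.
f(t) = -3t⁴ - 4t³ - 2t² + t + 2: f₀=-84, f₁=-128.32421875, f₂=-187.6875, f₃=-265.13671875, f₄=-364.
(h/2)·[f₀ + 2f₁ + 2f₂ + 2f₃ + f₄] = 0.125·(-1610.296875) = -201.287109375.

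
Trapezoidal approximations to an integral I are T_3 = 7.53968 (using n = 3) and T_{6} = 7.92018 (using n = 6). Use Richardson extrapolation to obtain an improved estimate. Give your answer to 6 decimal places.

R = (4·T_{6} − T_3) / 3 = (4·7.92018 − 7.53968)/3 = (24.14104)/3 = 8.047013.

8.047013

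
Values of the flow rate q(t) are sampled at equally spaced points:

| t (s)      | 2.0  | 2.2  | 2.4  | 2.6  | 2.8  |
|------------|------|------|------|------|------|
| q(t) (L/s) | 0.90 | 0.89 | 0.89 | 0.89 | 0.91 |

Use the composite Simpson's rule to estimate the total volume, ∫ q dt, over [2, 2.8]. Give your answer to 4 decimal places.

h = 0.2, n = 4.
(h/3)·[y₀ + 4y₁ + 2y₂ + 4y₃ + y₄] = 0.066667·(10.71) = 0.7140.

0.7140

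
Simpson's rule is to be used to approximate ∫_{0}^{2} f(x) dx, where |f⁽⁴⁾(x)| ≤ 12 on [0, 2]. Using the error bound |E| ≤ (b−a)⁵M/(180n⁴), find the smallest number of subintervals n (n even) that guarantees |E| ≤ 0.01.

Need 384/(180n⁴) ≤ 0.01.
n⁴ ≥ 384/(180·0.01) = 213.333 ⇒ n ≥ 3.8218, so the smallest even n is 4. (n must be even for Simpson's rule.)

4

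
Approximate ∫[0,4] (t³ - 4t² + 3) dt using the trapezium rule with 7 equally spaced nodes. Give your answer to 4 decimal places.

-8.7407

h = (4 − 0)/6 = 0.666667.
Nodes t₀,…,t₆ = 0, 0.666667, 1.333333, 2, 2.666667, 3.333333, 4.
f(t) = t³ - 4t² + 3: f₀=3, f₁=1.518519, f₂=-1.740741, f₃=-5, f₄=-6.481481, f₅=-4.407407, f₆=3.
(h/2)·[f₀ + 2f₁ + 2f₂ + 2f₃ + 2f₄ + 2f₅ + f₆] = 0.333333·(-26.222222) = -8.7407.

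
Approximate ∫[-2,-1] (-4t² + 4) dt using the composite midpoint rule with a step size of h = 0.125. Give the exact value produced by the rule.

-5.328125

h = (-1 − (-2))/8 = 0.125.
Midpoints m₁,…,m₈ = -1.9375, -1.8125, -1.6875, -1.5625, -1.4375, -1.3125, -1.1875, -1.0625.
f(m₁)=-11.015625, f(m₂)=-9.140625, f(m₃)=-7.390625, f(m₄)=-5.765625, f(m₅)=-4.265625, f(m₆)=-2.890625, f(m₇)=-1.640625, f(m₈)=-0.515625.
h·[f(m₁) + f(m₂) + f(m₃) + f(m₄) + f(m₅) + f(m₆) + f(m₇) + f(m₈)] = 0.125·(-42.625) = -5.328125.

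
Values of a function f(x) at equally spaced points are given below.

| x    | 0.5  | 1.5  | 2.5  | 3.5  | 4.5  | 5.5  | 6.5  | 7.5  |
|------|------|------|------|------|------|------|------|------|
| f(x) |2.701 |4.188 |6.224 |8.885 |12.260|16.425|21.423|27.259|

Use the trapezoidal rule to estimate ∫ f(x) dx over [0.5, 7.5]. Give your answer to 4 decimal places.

h = 1, n = 7.
(h/2)·[y₀ + 2y₁ + 2y₂ + 2y₃ + 2y₄ + 2y₅ + 2y₆ + y₇] = 0.5·(168.770) = 84.3850.

84.3850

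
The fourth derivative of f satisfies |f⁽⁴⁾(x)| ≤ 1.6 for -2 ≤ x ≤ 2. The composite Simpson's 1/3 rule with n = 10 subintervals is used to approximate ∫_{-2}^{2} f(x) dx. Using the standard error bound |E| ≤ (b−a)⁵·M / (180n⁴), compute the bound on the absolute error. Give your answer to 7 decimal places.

|E| ≤ (4)⁵·1.6 / (180·10⁴) = 1638.4/1800000 = 0.0009102.

0.0009102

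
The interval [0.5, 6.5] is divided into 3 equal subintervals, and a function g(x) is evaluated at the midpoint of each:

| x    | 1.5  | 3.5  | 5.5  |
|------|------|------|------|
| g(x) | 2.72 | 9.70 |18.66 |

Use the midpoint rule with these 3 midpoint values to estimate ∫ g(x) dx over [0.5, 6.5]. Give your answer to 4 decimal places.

h = 2, n = 3.
h·[y(m₁) + y(m₂) + y(m₃)] = 2·(31.08) = 62.1600.

62.1600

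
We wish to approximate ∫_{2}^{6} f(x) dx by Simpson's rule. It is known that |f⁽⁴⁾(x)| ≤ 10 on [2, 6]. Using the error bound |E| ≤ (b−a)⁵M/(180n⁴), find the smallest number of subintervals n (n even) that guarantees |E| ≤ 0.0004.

20

Need 10240/(180n⁴) ≤ 0.0004.
n⁴ ≥ 10240/(180·0.0004) = 142222 ⇒ n ≥ 19.4197, so the smallest even n is 20. (n must be even for Simpson's rule.)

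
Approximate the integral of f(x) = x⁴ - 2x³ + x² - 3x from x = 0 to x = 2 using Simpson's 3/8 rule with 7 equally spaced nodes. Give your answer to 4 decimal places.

-4.9259

h = (2 − 0)/6 = 0.333333.
Nodes x₀,…,x₆ = 0, 0.333333, 0.666667, 1, 1.333333, 1.666667, 2.
f(x) = x⁴ - 2x³ + x² - 3x: f₀=0, f₁=-0.950617, f₂=-1.950617, f₃=-3, f₄=-3.802469, f₅=-3.765432, f₆=-2.
(3h/8)·[f₀ + 3f₁ + 3f₂ + 2f₃ + 3f₄ + 3f₅ + f₆] = 0.125·(-39.407407) = -4.9259.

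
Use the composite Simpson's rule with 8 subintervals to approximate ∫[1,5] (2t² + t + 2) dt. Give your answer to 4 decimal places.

102.6667

h = (5 − 1)/8 = 0.5.
Nodes t₀,…,t₈ = 1, 1.5, 2, 2.5, 3, 3.5, 4, 4.5, 5.
f(t) = 2t² + t + 2: f₀=5, f₁=8, f₂=12, f₃=17, f₄=23, f₅=30, f₆=38, f₇=47, f₈=57.
(h/3)·[f₀ + 4f₁ + 2f₂ + 4f₃ + 2f₄ + 4f₅ + 2f₆ + 4f₇ + f₈] = 0.166667·(616) = 102.6667.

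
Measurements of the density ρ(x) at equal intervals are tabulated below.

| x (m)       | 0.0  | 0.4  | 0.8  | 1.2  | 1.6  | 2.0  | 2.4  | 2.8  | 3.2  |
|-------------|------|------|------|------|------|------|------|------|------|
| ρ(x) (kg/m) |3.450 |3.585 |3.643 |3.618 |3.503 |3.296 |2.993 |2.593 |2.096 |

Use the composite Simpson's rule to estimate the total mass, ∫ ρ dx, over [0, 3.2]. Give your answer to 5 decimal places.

10.42560

h = 0.4, n = 8.
(h/3)·[y₀ + 4y₁ + 2y₂ + 4y₃ + 2y₄ + 4y₅ + 2y₆ + 4y₇ + y₈] = 0.133333·(78.192) = 10.42560.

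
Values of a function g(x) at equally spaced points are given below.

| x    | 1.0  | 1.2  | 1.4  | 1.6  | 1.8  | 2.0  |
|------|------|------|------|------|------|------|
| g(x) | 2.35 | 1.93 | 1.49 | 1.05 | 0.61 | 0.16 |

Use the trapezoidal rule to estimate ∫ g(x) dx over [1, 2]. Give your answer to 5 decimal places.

1.26700

h = 0.2, n = 5.
(h/2)·[y₀ + 2y₁ + 2y₂ + 2y₃ + 2y₄ + y₅] = 0.1·(12.67) = 1.26700.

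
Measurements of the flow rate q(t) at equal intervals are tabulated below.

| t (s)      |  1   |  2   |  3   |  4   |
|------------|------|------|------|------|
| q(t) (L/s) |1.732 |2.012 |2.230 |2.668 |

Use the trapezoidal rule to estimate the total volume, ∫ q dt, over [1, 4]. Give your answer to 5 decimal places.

h = 1, n = 3.
(h/2)·[y₀ + 2y₁ + 2y₂ + y₃] = 0.5·(12.884) = 6.44200.

6.44200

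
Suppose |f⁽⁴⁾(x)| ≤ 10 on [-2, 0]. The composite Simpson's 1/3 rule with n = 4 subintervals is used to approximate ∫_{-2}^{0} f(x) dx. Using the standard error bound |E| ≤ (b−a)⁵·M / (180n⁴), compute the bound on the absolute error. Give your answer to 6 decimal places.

0.006944

|E| ≤ (2)⁵·10 / (180·4⁴) = 320/46080 = 0.006944.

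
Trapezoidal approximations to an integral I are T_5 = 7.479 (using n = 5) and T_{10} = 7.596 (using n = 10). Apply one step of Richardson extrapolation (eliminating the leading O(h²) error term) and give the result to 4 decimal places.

7.6350

R = (4·T_{10} − T_5) / 3 = (4·7.596 − 7.479)/3 = (22.905)/3 = 7.6350.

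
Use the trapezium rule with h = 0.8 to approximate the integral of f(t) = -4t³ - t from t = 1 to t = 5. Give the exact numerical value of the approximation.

-651.36

h = (5 − 1)/5 = 0.8.
Nodes t₀,…,t₅ = 1, 1.8, 2.6, 3.4, 4.2, 5.
f(t) = -4t³ - t: f₀=-5, f₁=-25.128, f₂=-72.904, f₃=-160.616, f₄=-300.552, f₅=-505.
(h/2)·[f₀ + 2f₁ + 2f₂ + 2f₃ + 2f₄ + f₅] = 0.4·(-1628.4) = -651.36.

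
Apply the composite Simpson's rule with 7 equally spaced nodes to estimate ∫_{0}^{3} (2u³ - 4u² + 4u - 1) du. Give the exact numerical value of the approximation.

h = (3 − 0)/6 = 0.5.
Nodes u₀,…,u₆ = 0, 0.5, 1, 1.5, 2, 2.5, 3.
f(u) = 2u³ - 4u² + 4u - 1: f₀=-1, f₁=0.25, f₂=1, f₃=2.75, f₄=7, f₅=15.25, f₆=29.
(h/3)·[f₀ + 4f₁ + 2f₂ + 4f₃ + 2f₄ + 4f₅ + f₆] = 0.166667·(117) = 19.5.

19.5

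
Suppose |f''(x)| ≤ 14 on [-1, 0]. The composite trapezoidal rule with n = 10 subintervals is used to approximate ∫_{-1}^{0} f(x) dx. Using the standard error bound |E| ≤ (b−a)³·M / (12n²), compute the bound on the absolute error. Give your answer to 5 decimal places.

0.01167

|E| ≤ (1)³·14 / (12·10²) = 14/1200 = 0.01167.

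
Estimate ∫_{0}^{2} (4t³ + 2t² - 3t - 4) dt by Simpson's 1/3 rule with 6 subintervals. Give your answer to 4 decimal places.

7.3333

h = (2 − 0)/6 = 0.333333.
Nodes t₀,…,t₆ = 0, 0.333333, 0.666667, 1, 1.333333, 1.666667, 2.
f(t) = 4t³ + 2t² - 3t - 4: f₀=-4, f₁=-4.629630, f₂=-3.925926, f₃=-1, f₄=5.037037, f₅=15.074074, f₆=30.
(h/3)·[f₀ + 4f₁ + 2f₂ + 4f₃ + 2f₄ + 4f₅ + f₆] = 0.111111·(66) = 7.3333.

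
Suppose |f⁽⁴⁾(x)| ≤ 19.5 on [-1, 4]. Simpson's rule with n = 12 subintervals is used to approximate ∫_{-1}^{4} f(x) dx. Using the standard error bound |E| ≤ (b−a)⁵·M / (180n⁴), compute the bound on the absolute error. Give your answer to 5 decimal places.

|E| ≤ (5)⁵·19.5 / (180·12⁴) = 60937.5/3732480 = 0.01633.

0.01633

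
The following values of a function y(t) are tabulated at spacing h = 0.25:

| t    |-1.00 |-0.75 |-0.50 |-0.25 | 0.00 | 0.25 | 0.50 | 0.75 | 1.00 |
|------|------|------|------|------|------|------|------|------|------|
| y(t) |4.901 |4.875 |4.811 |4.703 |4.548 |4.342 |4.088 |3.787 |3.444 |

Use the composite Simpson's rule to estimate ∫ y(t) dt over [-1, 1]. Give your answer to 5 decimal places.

h = 0.25, n = 8.
(h/3)·[y₀ + 4y₁ + 2y₂ + 4y₃ + 2y₄ + 4y₅ + 2y₆ + 4y₇ + y₈] = 0.083333·(106.067) = 8.83892.

8.83892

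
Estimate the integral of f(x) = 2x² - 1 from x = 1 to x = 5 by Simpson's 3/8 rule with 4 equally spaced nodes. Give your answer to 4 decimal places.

78.6667

h = (5 − 1)/3 = 1.333333.
Nodes x₀,…,x₃ = 1, 2.333333, 3.666667, 5.
f(x) = 2x² - 1: f₀=1, f₁=9.888889, f₂=25.888889, f₃=49.
(3h/8)·[f₀ + 3f₁ + 3f₂ + f₃] = 0.5·(157.333333) = 78.6667.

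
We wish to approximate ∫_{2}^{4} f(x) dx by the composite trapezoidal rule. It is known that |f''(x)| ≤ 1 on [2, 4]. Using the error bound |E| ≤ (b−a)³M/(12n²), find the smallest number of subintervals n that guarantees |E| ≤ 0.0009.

28

Need 8/(12n²) ≤ 0.0009.
n² ≥ 8/(12·0.0009) = 740.741 ⇒ n ≥ 27.2166, so the smallest n is 28.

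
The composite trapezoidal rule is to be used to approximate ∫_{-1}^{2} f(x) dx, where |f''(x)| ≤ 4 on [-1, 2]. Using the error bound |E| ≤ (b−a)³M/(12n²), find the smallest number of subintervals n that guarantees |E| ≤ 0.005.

43

Need 108/(12n²) ≤ 0.005.
n² ≥ 108/(12·0.005) = 1800 ⇒ n ≥ 42.4264, so the smallest n is 43.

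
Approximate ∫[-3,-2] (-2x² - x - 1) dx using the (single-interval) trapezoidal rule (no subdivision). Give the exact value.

-11.5

T = (b−a)/2 · [f(-3) + f(-2)] = 0.5·[(-16) + (-7)] = -11.5.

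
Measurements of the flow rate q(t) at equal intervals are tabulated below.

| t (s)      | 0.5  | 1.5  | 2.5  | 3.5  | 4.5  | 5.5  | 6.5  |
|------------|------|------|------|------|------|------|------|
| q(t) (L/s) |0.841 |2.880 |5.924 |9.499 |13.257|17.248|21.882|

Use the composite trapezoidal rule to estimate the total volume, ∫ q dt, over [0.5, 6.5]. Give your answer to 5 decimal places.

60.16950

h = 1, n = 6.
(h/2)·[y₀ + 2y₁ + 2y₂ + 2y₃ + 2y₄ + 2y₅ + y₆] = 0.5·(120.339) = 60.16950.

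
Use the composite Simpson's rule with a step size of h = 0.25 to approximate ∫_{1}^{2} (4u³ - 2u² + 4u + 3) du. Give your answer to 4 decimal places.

19.3333

h = (2 − 1)/4 = 0.25.
Nodes u₀,…,u₄ = 1, 1.25, 1.5, 1.75, 2.
f(u) = 4u³ - 2u² + 4u + 3: f₀=9, f₁=12.6875, f₂=18, f₃=25.3125, f₄=35.
(h/3)·[f₀ + 4f₁ + 2f₂ + 4f₃ + f₄] = 0.083333·(232) = 19.3333.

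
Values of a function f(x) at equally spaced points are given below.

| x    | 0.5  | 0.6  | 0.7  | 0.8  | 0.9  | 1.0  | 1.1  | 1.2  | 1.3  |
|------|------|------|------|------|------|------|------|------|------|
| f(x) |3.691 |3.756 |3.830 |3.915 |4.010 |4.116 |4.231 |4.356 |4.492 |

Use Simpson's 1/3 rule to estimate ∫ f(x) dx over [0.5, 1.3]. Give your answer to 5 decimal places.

3.22990

h = 0.1, n = 8.
(h/3)·[y₀ + 4y₁ + 2y₂ + 4y₃ + 2y₄ + 4y₅ + 2y₆ + 4y₇ + y₈] = 0.033333·(96.897) = 3.22990.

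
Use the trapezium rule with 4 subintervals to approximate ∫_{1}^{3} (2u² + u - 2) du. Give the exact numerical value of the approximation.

17.5

h = (3 − 1)/4 = 0.5.
Nodes u₀,…,u₄ = 1, 1.5, 2, 2.5, 3.
f(u) = 2u² + u - 2: f₀=1, f₁=4, f₂=8, f₃=13, f₄=19.
(h/2)·[f₀ + 2f₁ + 2f₂ + 2f₃ + f₄] = 0.25·(70) = 17.5.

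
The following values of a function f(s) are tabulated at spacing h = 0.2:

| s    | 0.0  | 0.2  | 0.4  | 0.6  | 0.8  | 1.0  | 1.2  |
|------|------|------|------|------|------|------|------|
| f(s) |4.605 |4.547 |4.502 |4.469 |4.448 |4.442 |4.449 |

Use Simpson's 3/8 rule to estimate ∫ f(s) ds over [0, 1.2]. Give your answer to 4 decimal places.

5.3857

h = 0.2, n = 6.
(3h/8)·[y₀ + 3y₁ + 3y₂ + 2y₃ + 3y₄ + 3y₅ + y₆] = 0.075·(71.809) = 5.3857.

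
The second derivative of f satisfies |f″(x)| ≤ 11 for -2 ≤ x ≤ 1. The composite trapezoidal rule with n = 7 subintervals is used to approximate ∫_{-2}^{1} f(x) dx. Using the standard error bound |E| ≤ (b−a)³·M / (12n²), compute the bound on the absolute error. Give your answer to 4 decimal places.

|E| ≤ (3)³·11 / (12·7²) = 297/588 = 0.5051.

0.5051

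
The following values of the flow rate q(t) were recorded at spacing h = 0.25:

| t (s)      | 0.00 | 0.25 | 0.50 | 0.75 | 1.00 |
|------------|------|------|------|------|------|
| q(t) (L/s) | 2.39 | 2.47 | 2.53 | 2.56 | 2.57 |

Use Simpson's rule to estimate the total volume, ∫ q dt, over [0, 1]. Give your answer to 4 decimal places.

2.5117

h = 0.25, n = 4.
(h/3)·[y₀ + 4y₁ + 2y₂ + 4y₃ + y₄] = 0.083333·(30.14) = 2.5117.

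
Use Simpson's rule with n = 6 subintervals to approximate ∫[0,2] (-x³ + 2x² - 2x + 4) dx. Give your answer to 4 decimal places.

h = (2 − 0)/6 = 0.333333.
Nodes x₀,…,x₆ = 0, 0.333333, 0.666667, 1, 1.333333, 1.666667, 2.
f(x) = -x³ + 2x² - 2x + 4: f₀=4, f₁=3.518519, f₂=3.259259, f₃=3, f₄=2.518519, f₅=1.592593, f₆=0.
(h/3)·[f₀ + 4f₁ + 2f₂ + 4f₃ + 2f₄ + 4f₅ + f₆] = 0.111111·(48) = 5.3333.

5.3333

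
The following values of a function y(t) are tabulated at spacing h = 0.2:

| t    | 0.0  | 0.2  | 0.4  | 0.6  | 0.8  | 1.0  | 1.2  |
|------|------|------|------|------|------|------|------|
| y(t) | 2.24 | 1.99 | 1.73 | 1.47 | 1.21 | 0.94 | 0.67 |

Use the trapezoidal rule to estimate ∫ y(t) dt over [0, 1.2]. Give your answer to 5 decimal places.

h = 0.2, n = 6.
(h/2)·[y₀ + 2y₁ + 2y₂ + 2y₃ + 2y₄ + 2y₅ + y₆] = 0.1·(17.59) = 1.75900.

1.75900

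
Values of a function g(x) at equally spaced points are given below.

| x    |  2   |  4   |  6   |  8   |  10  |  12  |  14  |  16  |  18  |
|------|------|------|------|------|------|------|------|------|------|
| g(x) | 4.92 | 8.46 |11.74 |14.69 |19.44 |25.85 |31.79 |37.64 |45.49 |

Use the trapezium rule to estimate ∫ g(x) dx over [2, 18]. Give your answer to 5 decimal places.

h = 2, n = 8.
(h/2)·[y₀ + 2y₁ + 2y₂ + 2y₃ + 2y₄ + 2y₅ + 2y₆ + 2y₇ + y₈] = 1·(349.63) = 349.63000.

349.63000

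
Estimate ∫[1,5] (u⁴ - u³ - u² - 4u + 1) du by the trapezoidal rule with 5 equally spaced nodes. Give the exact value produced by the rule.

h = (5 − 1)/4 = 1.
Nodes u₀,…,u₄ = 1, 2, 3, 4, 5.
f(u) = u⁴ - u³ - u² - 4u + 1: f₀=-4, f₁=-3, f₂=34, f₃=161, f₄=456.
(h/2)·[f₀ + 2f₁ + 2f₂ + 2f₃ + f₄] = 0.5·(836) = 418.

418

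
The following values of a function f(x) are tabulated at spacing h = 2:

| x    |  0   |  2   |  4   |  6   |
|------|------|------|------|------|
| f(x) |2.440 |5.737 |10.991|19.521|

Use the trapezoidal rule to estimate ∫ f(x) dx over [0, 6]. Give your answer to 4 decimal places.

h = 2, n = 3.
(h/2)·[y₀ + 2y₁ + 2y₂ + y₃] = 1·(55.417) = 55.4170.

55.4170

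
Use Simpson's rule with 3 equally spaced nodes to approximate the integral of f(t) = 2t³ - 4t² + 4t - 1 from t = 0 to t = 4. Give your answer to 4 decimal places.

70.6667

h = (4 − 0)/2 = 2.
Nodes t₀,…,t₂ = 0, 2, 4.
f(t) = 2t³ - 4t² + 4t - 1: f₀=-1, f₁=7, f₂=79.
(h/3)·[f₀ + 4f₁ + f₂] = 0.666667·(106) = 70.6667.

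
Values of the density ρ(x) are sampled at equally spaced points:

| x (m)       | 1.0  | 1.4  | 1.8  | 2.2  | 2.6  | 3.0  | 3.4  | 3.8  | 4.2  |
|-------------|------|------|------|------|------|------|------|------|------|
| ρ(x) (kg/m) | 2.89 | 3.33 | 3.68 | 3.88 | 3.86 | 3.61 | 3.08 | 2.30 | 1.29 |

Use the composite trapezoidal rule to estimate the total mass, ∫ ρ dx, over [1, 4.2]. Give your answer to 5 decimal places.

h = 0.4, n = 8.
(h/2)·[y₀ + 2y₁ + 2y₂ + 2y₃ + 2y₄ + 2y₅ + 2y₆ + 2y₇ + y₈] = 0.2·(51.66) = 10.33200.

10.33200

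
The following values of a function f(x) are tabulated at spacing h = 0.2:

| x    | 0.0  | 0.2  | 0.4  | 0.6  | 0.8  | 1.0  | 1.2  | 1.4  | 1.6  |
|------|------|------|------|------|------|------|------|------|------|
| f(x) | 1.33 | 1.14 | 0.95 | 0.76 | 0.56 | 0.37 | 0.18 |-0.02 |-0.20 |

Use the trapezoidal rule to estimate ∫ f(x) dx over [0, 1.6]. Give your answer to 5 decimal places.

h = 0.2, n = 8.
(h/2)·[y₀ + 2y₁ + 2y₂ + 2y₃ + 2y₄ + 2y₅ + 2y₆ + 2y₇ + y₈] = 0.1·(9.01) = 0.90100.

0.90100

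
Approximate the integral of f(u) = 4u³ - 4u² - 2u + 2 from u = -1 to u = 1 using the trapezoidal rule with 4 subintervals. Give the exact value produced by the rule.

h = (1 − (-1))/4 = 0.5.
Nodes u₀,…,u₄ = -1, -0.5, 0, 0.5, 1.
f(u) = 4u³ - 4u² - 2u + 2: f₀=-4, f₁=1.5, f₂=2, f₃=0.5, f₄=0.
(h/2)·[f₀ + 2f₁ + 2f₂ + 2f₃ + f₄] = 0.25·(4) = 1.

1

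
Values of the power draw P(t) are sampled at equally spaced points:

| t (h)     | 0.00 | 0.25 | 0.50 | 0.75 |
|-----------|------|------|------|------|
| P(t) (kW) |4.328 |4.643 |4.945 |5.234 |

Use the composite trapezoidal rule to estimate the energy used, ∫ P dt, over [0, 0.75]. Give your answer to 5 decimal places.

h = 0.25, n = 3.
(h/2)·[y₀ + 2y₁ + 2y₂ + y₃] = 0.125·(28.738) = 3.59225.

3.59225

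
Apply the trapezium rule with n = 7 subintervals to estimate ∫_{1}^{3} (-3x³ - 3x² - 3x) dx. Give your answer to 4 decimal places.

-98.5714

h = (3 − 1)/7 = 0.285714.
Nodes x₀,…,x₇ = 1, 1.285714, 1.571429, 1.857143, 2.142857, 2.428571, 2.714286, 3.
f(x) = -3x³ - 3x² - 3x: f₀=-9, f₁=-15.192420, f₂=-23.763848, f₃=-35.134111, f₄=-49.723032, f₅=-67.950437, f₆=-90.236152, f₇=-117.
(h/2)·[f₀ + 2f₁ + 2f₂ + 2f₃ + 2f₄ + 2f₅ + 2f₆ + f₇] = 0.142857·(-690) = -98.5714.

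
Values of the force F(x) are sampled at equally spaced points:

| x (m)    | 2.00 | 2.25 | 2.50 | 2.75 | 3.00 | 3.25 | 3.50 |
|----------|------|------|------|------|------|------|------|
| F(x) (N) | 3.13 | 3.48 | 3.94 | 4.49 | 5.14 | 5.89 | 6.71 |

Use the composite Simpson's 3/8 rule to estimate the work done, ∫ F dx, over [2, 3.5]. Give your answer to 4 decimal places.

6.9534

h = 0.25, n = 6.
(3h/8)·[y₀ + 3y₁ + 3y₂ + 2y₃ + 3y₄ + 3y₅ + y₆] = 0.09375·(74.17) = 6.9534.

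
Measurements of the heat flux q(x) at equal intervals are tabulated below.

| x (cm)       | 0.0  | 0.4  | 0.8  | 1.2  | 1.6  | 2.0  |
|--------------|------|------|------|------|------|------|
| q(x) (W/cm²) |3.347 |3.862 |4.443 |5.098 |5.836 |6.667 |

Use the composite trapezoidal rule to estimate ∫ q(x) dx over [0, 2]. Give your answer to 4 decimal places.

9.6984

h = 0.4, n = 5.
(h/2)·[y₀ + 2y₁ + 2y₂ + 2y₃ + 2y₄ + y₅] = 0.2·(48.492) = 9.6984.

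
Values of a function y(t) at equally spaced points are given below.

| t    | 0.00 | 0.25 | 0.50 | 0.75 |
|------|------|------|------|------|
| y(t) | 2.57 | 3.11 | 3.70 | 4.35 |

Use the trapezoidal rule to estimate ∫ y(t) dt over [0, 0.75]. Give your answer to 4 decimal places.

2.5675

h = 0.25, n = 3.
(h/2)·[y₀ + 2y₁ + 2y₂ + y₃] = 0.125·(20.54) = 2.5675.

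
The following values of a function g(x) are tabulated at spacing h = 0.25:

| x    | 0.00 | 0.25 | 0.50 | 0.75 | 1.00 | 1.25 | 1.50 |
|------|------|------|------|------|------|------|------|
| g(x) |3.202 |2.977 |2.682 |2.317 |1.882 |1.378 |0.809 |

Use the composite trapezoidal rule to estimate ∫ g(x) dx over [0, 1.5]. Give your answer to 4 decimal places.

3.3104

h = 0.25, n = 6.
(h/2)·[y₀ + 2y₁ + 2y₂ + 2y₃ + 2y₄ + 2y₅ + y₆] = 0.125·(26.483) = 3.3104.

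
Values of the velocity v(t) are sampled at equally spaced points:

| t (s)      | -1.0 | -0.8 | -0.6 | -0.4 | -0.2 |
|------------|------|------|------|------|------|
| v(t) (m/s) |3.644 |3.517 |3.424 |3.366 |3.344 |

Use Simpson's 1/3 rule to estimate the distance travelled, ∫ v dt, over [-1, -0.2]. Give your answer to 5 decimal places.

h = 0.2, n = 4.
(h/3)·[y₀ + 4y₁ + 2y₂ + 4y₃ + y₄] = 0.066667·(41.368) = 2.75787.

2.75787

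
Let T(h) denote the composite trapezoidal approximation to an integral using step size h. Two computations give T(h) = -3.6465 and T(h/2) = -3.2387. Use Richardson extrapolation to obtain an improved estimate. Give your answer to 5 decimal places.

R = (4·T(h/2) − T(h)) / 3 = (4·(-3.2387) − (-3.6465))/3 = (-9.3083)/3 = -3.10277.

-3.10277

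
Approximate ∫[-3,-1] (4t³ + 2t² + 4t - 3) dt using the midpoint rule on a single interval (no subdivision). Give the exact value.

M = (b−a)·f(-2) = 2·(-35) = -70.

-70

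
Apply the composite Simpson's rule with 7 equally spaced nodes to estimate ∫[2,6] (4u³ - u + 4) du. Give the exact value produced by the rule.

h = (6 − 2)/6 = 0.666667.
Nodes u₀,…,u₆ = 2, 2.666667, 3.333333, 4, 4.666667, 5.333333, 6.
f(u) = 4u³ - u + 4: f₀=34, f₁=77.185185, f₂=148.814815, f₃=256, f₄=405.851852, f₅=605.481481, f₆=862.
(h/3)·[f₀ + 4f₁ + 2f₂ + 4f₃ + 2f₄ + 4f₅ + f₆] = 0.222222·(5760) = 1280.

1280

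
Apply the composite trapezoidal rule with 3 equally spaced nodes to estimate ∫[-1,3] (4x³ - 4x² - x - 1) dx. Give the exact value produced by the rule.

h = (3 − (-1))/2 = 2.
Nodes x₀,…,x₂ = -1, 1, 3.
f(x) = 4x³ - 4x² - x - 1: f₀=-8, f₁=-2, f₂=68.
(h/2)·[f₀ + 2f₁ + f₂] = 1·(56) = 56.

56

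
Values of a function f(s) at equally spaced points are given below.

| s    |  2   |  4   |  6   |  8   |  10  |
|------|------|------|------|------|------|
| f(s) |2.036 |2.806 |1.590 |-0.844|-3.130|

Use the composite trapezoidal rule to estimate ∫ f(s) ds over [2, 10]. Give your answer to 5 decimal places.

h = 2, n = 4.
(h/2)·[y₀ + 2y₁ + 2y₂ + 2y₃ + y₄] = 1·(6.010) = 6.01000.

6.01000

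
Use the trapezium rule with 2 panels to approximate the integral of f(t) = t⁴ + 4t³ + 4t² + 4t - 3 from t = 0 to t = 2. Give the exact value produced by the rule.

43

h = (2 − 0)/2 = 1.
Nodes t₀,…,t₂ = 0, 1, 2.
f(t) = t⁴ + 4t³ + 4t² + 4t - 3: f₀=-3, f₁=10, f₂=69.
(h/2)·[f₀ + 2f₁ + f₂] = 0.5·(86) = 43.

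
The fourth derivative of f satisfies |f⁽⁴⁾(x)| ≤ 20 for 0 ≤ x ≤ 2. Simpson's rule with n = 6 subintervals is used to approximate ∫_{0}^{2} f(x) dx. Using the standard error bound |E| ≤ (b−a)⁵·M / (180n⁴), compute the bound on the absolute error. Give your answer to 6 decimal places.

0.002743

|E| ≤ (2)⁵·20 / (180·6⁴) = 640/233280 = 0.002743.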